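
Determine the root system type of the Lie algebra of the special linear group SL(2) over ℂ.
This is sl(2), which has dimension 2^2 - 1 = 3 and rank 2 - 1 = 1 (a Cartan subalgebra is the diagonal traceless matrices). In the classification of classical Lie algebras, the special linear algebra sl(n+1) has type A_n; here n = 1, so the Dynkin diagram is a chain of 1 nodes with single edges (A_1). Hence the type is A_1.

A1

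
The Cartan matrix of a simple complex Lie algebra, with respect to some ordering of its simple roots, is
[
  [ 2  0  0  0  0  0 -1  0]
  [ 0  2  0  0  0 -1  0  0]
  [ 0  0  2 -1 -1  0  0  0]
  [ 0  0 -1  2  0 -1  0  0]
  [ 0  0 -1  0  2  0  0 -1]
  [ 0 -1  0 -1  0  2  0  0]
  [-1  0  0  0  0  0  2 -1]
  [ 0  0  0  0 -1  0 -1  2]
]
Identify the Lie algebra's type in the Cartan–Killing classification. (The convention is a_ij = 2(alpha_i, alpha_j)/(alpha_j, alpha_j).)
A_8

The matrix has rank 8 with 2's on the diagonal. Reading the off-diagonal entries as Dynkin edges (a single edge where a_ij = a_ji = -1; a double or triple edge where a_ij * a_ji = 2 or 3), the diagram is a chain of 8 nodes with single edges (A_8). One simple-root ordering that puts it in standard form is (alpha_1, alpha_7, alpha_8, alpha_5, alpha_3, alpha_4, alpha_6, alpha_2). So the algebra is type A_8, i.e. sl(9).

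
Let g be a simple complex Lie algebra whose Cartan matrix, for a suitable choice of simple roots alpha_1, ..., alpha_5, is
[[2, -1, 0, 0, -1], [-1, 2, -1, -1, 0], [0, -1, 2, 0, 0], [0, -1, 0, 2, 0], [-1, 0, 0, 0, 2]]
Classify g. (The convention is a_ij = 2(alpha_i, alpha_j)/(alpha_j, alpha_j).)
The matrix has rank 5 with 2's on the diagonal. Reading the off-diagonal entries as Dynkin edges (a single edge where a_ij = a_ji = -1; a double or triple edge where a_ij * a_ji = 2 or 3), the diagram is a chain of 3 nodes with a fork of two nodes at one end (D_5). One simple-root ordering that puts it in standard form is (alpha_5, alpha_1, alpha_2, alpha_4, alpha_3). So the algebra is type D_5, i.e. so(10).

D_5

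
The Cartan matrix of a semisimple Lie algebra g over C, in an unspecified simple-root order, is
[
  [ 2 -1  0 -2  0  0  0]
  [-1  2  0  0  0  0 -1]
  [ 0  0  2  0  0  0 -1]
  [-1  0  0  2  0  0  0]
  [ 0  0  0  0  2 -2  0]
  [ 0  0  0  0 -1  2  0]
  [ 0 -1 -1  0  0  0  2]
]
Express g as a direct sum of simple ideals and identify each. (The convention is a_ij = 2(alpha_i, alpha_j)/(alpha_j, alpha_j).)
The diagram associated to this matrix has two connected components: the simple roots {alpha_5, alpha_6} form a chain of 2 nodes with a double edge at one end; the terminal node there is the unique short simple root (B_2), and {alpha_1, alpha_2, alpha_3, alpha_4, alpha_7} form a chain of 5 nodes with a double edge at one end; the terminal node there is the unique short simple root (B_5). A semisimple Lie algebra decomposes uniquely as the direct sum of simple ideals, one per connected component of its Dynkin diagram, so g ≅ B_2 ⊕ B_5 (dimension 10 + 55 = 65).

B_2 ⊕ B_5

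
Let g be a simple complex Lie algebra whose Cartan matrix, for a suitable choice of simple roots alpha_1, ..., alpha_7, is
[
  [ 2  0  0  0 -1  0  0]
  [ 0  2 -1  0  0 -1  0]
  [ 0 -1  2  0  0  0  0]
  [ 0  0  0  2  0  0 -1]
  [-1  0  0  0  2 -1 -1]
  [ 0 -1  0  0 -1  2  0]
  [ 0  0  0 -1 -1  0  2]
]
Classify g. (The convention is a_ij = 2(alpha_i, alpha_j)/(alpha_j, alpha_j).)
The matrix has rank 7 with 2's on the diagonal. Reading the off-diagonal entries as Dynkin edges (a single edge where a_ij = a_ji = -1; a double or triple edge where a_ij * a_ji = 2 or 3), the diagram is a chain of 6 nodes with one extra node attached to the third node from one end (E_7). One simple-root ordering that puts it in standard form is (alpha_4, alpha_1, alpha_7, alpha_5, alpha_6, alpha_2, alpha_3). So the algebra is type E_7.

E7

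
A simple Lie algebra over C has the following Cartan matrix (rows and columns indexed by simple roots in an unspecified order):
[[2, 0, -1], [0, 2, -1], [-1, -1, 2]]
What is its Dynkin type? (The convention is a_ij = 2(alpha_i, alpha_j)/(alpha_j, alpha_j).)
The matrix has rank 3 with 2's on the diagonal. Reading the off-diagonal entries as Dynkin edges (a single edge where a_ij = a_ji = -1; a double or triple edge where a_ij * a_ji = 2 or 3), the diagram is a chain of 3 nodes with single edges (A_3). One simple-root ordering that puts it in standard form is (alpha_2, alpha_3, alpha_1). So the algebra is type A_3, i.e. sl(4).

A3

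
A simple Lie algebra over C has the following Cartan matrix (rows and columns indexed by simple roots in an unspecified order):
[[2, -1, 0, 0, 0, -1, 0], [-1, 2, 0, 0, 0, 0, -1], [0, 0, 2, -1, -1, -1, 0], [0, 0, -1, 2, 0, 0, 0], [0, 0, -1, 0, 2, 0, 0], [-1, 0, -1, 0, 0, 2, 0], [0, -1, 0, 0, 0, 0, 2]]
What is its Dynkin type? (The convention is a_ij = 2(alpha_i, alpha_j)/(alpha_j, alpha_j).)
The matrix has rank 7 with 2's on the diagonal. Reading the off-diagonal entries as Dynkin edges (a single edge where a_ij = a_ji = -1; a double or triple edge where a_ij * a_ji = 2 or 3), the diagram is a chain of 5 nodes with a fork of two nodes at one end (D_7). One simple-root ordering that puts it in standard form is (alpha_7, alpha_2, alpha_1, alpha_6, alpha_3, alpha_5, alpha_4). So the algebra is type D_7, i.e. so(14).

D_7 (so(14))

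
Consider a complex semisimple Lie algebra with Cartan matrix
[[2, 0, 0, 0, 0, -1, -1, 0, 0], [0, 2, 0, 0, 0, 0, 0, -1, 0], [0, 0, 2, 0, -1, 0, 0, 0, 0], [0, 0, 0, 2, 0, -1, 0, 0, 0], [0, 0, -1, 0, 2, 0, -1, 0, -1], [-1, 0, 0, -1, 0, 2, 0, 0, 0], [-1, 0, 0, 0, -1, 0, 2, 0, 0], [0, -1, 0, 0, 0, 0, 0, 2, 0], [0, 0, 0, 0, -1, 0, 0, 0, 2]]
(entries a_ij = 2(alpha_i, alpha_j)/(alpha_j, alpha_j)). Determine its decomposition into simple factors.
A_2 ⊕ D_7

The diagram associated to this matrix has two connected components: the simple roots {alpha_2, alpha_8} form a chain of 2 nodes with single edges (A_2), and {alpha_1, alpha_3, alpha_4, alpha_5, alpha_6, alpha_7, alpha_9} form a chain of 5 nodes with a fork of two nodes at one end (D_7). A semisimple Lie algebra decomposes uniquely as the direct sum of simple ideals, one per connected component of its Dynkin diagram, so g ≅ A_2 ⊕ D_7 (dimension 8 + 91 = 99).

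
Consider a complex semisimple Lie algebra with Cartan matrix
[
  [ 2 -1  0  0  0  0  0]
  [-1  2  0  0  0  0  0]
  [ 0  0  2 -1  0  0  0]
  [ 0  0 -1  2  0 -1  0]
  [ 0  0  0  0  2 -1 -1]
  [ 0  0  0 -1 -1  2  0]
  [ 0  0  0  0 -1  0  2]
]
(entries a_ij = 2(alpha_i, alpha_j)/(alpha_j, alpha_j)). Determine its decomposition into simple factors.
A2 ⊕ A5

The diagram associated to this matrix has two connected components: the simple roots {alpha_1, alpha_2} form a chain of 2 nodes with single edges (A_2), and {alpha_3, alpha_4, alpha_5, alpha_6, alpha_7} form a chain of 5 nodes with single edges (A_5). A semisimple Lie algebra decomposes uniquely as the direct sum of simple ideals, one per connected component of its Dynkin diagram, so g ≅ A_2 ⊕ A_5 (dimension 8 + 35 = 43).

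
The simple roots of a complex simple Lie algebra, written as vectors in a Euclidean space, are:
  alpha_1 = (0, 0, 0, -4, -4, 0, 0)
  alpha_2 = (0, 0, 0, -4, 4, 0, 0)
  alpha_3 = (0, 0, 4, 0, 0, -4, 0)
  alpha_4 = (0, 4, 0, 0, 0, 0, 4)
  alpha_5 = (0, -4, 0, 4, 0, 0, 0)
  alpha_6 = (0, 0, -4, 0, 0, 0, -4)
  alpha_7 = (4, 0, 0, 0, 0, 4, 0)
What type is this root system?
D_7 (so(14))

Compute the Cartan integers a_ij = 2(alpha_i, alpha_j)/(alpha_j, alpha_j); the resulting 7x7 Cartan matrix is
[[2, 0, 0, 0, -1, 0, 0], [0, 2, 0, 0, -1, 0, 0], [0, 0, 2, 0, 0, -1, -1], [0, 0, 0, 2, -1, -1, 0], [-1, -1, 0, -1, 2, 0, 0], [0, 0, -1, -1, 0, 2, 0], [0, 0, -1, 0, 0, 0, 2]].
All simple roots have the same length, so the diagram is simply laced. The associated Dynkin diagram is a chain of 5 nodes with a fork of two nodes at one end (D_7), so the type is D_7 (the algebra so(14)).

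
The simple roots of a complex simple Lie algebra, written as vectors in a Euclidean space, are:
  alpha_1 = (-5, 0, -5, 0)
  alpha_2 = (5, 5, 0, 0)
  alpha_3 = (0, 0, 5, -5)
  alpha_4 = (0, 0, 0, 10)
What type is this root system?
type C_4

Compute the Cartan integers a_ij = 2(alpha_i, alpha_j)/(alpha_j, alpha_j); the resulting 4x4 Cartan matrix is
[[2, -1, -1, 0], [-1, 2, 0, 0], [-1, 0, 2, -1], [0, 0, -2, 2]].
The roots have two lengths (squared-length ratio 2:1); the short ones are alpha_{1,2,3}. The associated Dynkin diagram is a chain of 4 nodes with a double edge at one end; the terminal node there is the unique long simple root (C_4), so the type is C_4 (the algebra sp(8)).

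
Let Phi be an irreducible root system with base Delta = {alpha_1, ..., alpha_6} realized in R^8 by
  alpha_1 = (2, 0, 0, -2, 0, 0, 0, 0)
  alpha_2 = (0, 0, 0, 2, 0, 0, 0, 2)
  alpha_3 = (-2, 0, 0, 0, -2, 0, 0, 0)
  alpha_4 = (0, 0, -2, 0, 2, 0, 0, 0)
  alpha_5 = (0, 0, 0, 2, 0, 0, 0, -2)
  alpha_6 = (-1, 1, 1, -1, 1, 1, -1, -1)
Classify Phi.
Compute the Cartan integers a_ij = 2(alpha_i, alpha_j)/(alpha_j, alpha_j); the resulting 6x6 Cartan matrix is
[[2, -1, -1, 0, -1, 0], [-1, 2, 0, 0, 0, -1], [-1, 0, 2, -1, 0, 0], [0, 0, -1, 2, 0, 0], [-1, 0, 0, 0, 2, 0], [0, -1, 0, 0, 0, 2]].
All simple roots have the same length, so the diagram is simply laced. The associated Dynkin diagram is a chain of 5 nodes with one extra node attached to the third node from one end (E_6), so the type is E_6.

type E_6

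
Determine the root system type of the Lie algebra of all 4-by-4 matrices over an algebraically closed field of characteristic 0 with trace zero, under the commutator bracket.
A_3

This is sl(4), which has dimension 4^2 - 1 = 15 and rank 4 - 1 = 3 (a Cartan subalgebra is the diagonal traceless matrices). In the classification of classical Lie algebras, the special linear algebra sl(n+1) has type A_n; here n = 3, so the Dynkin diagram is a chain of 3 nodes with single edges (A_3). Hence the type is A_3.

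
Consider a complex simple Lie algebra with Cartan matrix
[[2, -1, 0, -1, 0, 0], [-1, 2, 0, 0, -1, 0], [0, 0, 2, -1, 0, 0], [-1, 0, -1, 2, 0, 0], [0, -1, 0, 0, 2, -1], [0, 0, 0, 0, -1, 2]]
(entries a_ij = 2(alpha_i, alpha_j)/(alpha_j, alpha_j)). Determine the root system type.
A_6

The matrix has rank 6 with 2's on the diagonal. Reading the off-diagonal entries as Dynkin edges (a single edge where a_ij = a_ji = -1; a double or triple edge where a_ij * a_ji = 2 or 3), the diagram is a chain of 6 nodes with single edges (A_6). One simple-root ordering that puts it in standard form is (alpha_6, alpha_5, alpha_2, alpha_1, alpha_4, alpha_3). So the algebra is type A_6, i.e. sl(7).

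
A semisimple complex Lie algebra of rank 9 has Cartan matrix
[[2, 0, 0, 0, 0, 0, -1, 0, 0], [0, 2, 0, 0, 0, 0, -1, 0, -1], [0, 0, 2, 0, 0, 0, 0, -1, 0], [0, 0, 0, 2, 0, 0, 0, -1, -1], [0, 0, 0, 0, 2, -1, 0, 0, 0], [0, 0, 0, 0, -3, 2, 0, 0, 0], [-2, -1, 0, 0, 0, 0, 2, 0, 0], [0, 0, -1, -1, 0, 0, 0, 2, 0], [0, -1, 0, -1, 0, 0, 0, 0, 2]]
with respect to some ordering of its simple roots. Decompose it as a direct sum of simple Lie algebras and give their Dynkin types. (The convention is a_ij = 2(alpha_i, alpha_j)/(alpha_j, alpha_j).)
B_7 (so(15)) + G_2

The diagram associated to this matrix has two connected components: the simple roots {alpha_1, alpha_2, alpha_3, alpha_4, alpha_7, alpha_8, alpha_9} form a chain of 7 nodes with a double edge at one end; the terminal node there is the unique short simple root (B_7), and {alpha_5, alpha_6} form two nodes joined by a triple edge (G_2). A semisimple Lie algebra decomposes uniquely as the direct sum of simple ideals, one per connected component of its Dynkin diagram, so g ≅ B_7 ⊕ G_2 (dimension 105 + 14 = 119).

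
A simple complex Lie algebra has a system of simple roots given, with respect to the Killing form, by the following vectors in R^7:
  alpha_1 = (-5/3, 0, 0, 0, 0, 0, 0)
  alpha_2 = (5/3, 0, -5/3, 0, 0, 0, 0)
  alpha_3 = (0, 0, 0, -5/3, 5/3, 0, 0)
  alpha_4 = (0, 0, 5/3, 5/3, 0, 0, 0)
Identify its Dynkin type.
B_4

Compute the Cartan integers a_ij = 2(alpha_i, alpha_j)/(alpha_j, alpha_j); the resulting 4x4 Cartan matrix is
[[2, -1, 0, 0], [-2, 2, 0, -1], [0, 0, 2, -1], [0, -1, -1, 2]].
The roots have two lengths (squared-length ratio 2:1); the short ones are alpha_{1}. The associated Dynkin diagram is a chain of 4 nodes with a double edge at one end; the terminal node there is the unique short simple root (B_4), so the type is B_4 (the algebra so(9)).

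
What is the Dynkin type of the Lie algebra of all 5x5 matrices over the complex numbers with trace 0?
This is sl(5), which has dimension 5^2 - 1 = 24 and rank 5 - 1 = 4 (a Cartan subalgebra is the diagonal traceless matrices). In the classification of classical Lie algebras, the special linear algebra sl(n+1) has type A_n; here n = 4, so the Dynkin diagram is a chain of 4 nodes with single edges (A_4). Hence the type is A_4.

A_4 (sl(5))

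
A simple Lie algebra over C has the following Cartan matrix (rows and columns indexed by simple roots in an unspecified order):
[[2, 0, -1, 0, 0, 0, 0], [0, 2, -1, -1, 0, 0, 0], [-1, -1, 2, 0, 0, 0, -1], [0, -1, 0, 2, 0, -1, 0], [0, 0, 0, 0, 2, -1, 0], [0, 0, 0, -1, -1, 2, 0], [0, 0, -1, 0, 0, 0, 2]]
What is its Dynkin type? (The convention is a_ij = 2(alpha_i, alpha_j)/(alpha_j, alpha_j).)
The matrix has rank 7 with 2's on the diagonal. Reading the off-diagonal entries as Dynkin edges (a single edge where a_ij = a_ji = -1; a double or triple edge where a_ij * a_ji = 2 or 3), the diagram is a chain of 5 nodes with a fork of two nodes at one end (D_7). One simple-root ordering that puts it in standard form is (alpha_5, alpha_6, alpha_4, alpha_2, alpha_3, alpha_7, alpha_1). So the algebra is type D_7, i.e. so(14).

D_7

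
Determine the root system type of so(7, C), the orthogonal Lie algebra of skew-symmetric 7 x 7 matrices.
This is so(7) with 7 odd, which has dimension 7(7-1)/2 = 21 and rank (7-1)/2 = 3. In the classification of classical Lie algebras, the orthogonal algebra so(2n+1) in an odd number of variables has type B_n; here n = 3, so the Dynkin diagram is a chain of 3 nodes with a double edge at one end; the terminal node there is the unique short simple root (B_3). Hence the type is B_3.

type B_3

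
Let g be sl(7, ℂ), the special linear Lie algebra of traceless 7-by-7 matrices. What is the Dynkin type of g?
This is sl(7), which has dimension 7^2 - 1 = 48 and rank 7 - 1 = 6 (a Cartan subalgebra is the diagonal traceless matrices). In the classification of classical Lie algebras, the special linear algebra sl(n+1) has type A_n; here n = 6, so the Dynkin diagram is a chain of 6 nodes with single edges (A_6). Hence the type is A_6.

A6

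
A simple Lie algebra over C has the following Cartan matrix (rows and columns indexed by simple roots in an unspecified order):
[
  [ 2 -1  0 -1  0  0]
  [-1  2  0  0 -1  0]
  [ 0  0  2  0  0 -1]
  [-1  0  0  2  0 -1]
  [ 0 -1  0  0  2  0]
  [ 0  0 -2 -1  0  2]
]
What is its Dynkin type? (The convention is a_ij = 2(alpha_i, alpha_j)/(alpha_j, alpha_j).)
The matrix has rank 6 with 2's on the diagonal. Reading the off-diagonal entries as Dynkin edges (a single edge where a_ij = a_ji = -1; a double or triple edge where a_ij * a_ji = 2 or 3), the diagram is a chain of 6 nodes with a double edge at one end; the terminal node there is the unique short simple root (B_6). One simple-root ordering that puts it in standard form is (alpha_5, alpha_2, alpha_1, alpha_4, alpha_6, alpha_3). So the algebra is type B_6, i.e. so(13).

B6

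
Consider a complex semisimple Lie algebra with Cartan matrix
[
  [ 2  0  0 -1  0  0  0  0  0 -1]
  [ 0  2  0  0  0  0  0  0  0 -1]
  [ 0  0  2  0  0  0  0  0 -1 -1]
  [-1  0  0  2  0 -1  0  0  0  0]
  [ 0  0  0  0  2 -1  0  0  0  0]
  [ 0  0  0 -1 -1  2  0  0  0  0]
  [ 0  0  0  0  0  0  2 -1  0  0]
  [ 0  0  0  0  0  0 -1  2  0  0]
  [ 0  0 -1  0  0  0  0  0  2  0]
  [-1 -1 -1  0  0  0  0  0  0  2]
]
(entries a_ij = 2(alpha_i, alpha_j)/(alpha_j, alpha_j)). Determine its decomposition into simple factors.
The diagram associated to this matrix has two connected components: the simple roots {alpha_7, alpha_8} form a chain of 2 nodes with single edges (A_2), and {alpha_1, alpha_2, alpha_3, alpha_4, alpha_5, alpha_6, alpha_9, alpha_10} form a chain of 7 nodes with one extra node attached to the third node from one end (E_8). A semisimple Lie algebra decomposes uniquely as the direct sum of simple ideals, one per connected component of its Dynkin diagram, so g ≅ A_2 ⊕ E_8 (dimension 8 + 248 = 256).

type A_2 + type E_8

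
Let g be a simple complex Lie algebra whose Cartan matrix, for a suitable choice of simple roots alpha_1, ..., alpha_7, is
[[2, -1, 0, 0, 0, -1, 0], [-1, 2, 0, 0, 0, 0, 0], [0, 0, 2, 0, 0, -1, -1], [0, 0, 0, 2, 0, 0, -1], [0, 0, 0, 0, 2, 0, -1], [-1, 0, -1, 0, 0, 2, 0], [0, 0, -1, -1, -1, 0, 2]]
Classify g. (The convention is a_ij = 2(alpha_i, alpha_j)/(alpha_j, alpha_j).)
D7

The matrix has rank 7 with 2's on the diagonal. Reading the off-diagonal entries as Dynkin edges (a single edge where a_ij = a_ji = -1; a double or triple edge where a_ij * a_ji = 2 or 3), the diagram is a chain of 5 nodes with a fork of two nodes at one end (D_7). One simple-root ordering that puts it in standard form is (alpha_2, alpha_1, alpha_6, alpha_3, alpha_7, alpha_4, alpha_5). So the algebra is type D_7, i.e. so(14).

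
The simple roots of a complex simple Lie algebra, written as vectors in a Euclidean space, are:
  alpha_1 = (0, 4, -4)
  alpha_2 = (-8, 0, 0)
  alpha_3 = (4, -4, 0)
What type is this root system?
type C_3

Compute the Cartan integers a_ij = 2(alpha_i, alpha_j)/(alpha_j, alpha_j); the resulting 3x3 Cartan matrix is
[[2, 0, -1], [0, 2, -2], [-1, -1, 2]].
The roots have two lengths (squared-length ratio 2:1); the short ones are alpha_{1,3}. The associated Dynkin diagram is a chain of 3 nodes with a double edge at one end; the terminal node there is the unique long simple root (C_3), so the type is C_3 (the algebra sp(6)).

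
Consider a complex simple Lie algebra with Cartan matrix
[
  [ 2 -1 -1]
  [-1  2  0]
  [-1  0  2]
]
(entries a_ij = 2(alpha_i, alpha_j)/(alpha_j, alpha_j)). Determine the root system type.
A_3 (sl(4))

The matrix has rank 3 with 2's on the diagonal. Reading the off-diagonal entries as Dynkin edges (a single edge where a_ij = a_ji = -1; a double or triple edge where a_ij * a_ji = 2 or 3), the diagram is a chain of 3 nodes with single edges (A_3). One simple-root ordering that puts it in standard form is (alpha_3, alpha_1, alpha_2). So the algebra is type A_3, i.e. sl(4).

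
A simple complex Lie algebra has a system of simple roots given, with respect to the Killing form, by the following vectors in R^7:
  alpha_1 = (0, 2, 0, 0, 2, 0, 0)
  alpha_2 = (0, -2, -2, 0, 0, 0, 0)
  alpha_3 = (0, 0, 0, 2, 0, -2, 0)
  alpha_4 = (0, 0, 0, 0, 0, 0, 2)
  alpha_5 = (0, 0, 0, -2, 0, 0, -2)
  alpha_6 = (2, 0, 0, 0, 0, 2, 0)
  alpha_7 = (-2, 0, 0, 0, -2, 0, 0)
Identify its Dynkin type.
B_7 (so(15))

Compute the Cartan integers a_ij = 2(alpha_i, alpha_j)/(alpha_j, alpha_j); the resulting 7x7 Cartan matrix is
[[2, -1, 0, 0, 0, 0, -1], [-1, 2, 0, 0, 0, 0, 0], [0, 0, 2, 0, -1, -1, 0], [0, 0, 0, 2, -1, 0, 0], [0, 0, -1, -2, 2, 0, 0], [0, 0, -1, 0, 0, 2, -1], [-1, 0, 0, 0, 0, -1, 2]].
The roots have two lengths (squared-length ratio 2:1); the short ones are alpha_{4}. The associated Dynkin diagram is a chain of 7 nodes with a double edge at one end; the terminal node there is the unique short simple root (B_7), so the type is B_7 (the algebra so(15)).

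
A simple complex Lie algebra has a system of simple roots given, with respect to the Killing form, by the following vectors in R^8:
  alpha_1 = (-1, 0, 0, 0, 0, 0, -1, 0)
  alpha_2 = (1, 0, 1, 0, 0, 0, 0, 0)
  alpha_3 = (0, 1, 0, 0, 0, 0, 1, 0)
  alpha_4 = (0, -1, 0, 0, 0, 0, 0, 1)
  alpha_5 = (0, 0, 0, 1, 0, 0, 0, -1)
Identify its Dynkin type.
Compute the Cartan integers a_ij = 2(alpha_i, alpha_j)/(alpha_j, alpha_j); the resulting 5x5 Cartan matrix is
[[2, -1, -1, 0, 0], [-1, 2, 0, 0, 0], [-1, 0, 2, -1, 0], [0, 0, -1, 2, -1], [0, 0, 0, -1, 2]].
All simple roots have the same length, so the diagram is simply laced. The associated Dynkin diagram is a chain of 5 nodes with single edges (A_5), so the type is A_5 (the algebra sl(6)).

A_5 (sl(6))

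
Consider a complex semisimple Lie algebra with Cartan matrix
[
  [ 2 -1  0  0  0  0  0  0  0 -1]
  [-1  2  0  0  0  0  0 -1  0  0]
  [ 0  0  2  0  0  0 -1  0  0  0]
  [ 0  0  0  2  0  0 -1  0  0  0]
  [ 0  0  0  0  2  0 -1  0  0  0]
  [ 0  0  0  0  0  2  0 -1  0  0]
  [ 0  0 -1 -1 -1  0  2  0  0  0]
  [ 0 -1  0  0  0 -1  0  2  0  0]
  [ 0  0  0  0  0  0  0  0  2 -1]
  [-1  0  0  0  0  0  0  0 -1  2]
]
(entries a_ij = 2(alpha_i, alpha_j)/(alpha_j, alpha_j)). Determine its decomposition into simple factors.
The diagram associated to this matrix has two connected components: the simple roots {alpha_1, alpha_2, alpha_6, alpha_8, alpha_9, alpha_10} form a chain of 6 nodes with single edges (A_6), and {alpha_3, alpha_4, alpha_5, alpha_7} form a chain of 2 nodes with a fork of two nodes at one end (D_4). A semisimple Lie algebra decomposes uniquely as the direct sum of simple ideals, one per connected component of its Dynkin diagram, so g ≅ A_6 ⊕ D_4 (dimension 48 + 28 = 76).

A_6 + D_4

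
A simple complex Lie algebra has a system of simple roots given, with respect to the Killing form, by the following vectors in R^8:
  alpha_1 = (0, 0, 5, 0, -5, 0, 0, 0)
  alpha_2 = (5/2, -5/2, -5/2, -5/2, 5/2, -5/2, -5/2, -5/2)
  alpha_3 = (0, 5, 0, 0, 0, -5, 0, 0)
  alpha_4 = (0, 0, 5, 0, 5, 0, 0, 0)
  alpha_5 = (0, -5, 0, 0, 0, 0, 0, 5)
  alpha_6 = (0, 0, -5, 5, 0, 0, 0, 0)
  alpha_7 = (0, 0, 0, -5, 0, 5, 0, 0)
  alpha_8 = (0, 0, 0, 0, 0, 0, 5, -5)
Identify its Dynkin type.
Compute the Cartan integers a_ij = 2(alpha_i, alpha_j)/(alpha_j, alpha_j); the resulting 8x8 Cartan matrix is
[[2, -1, 0, 0, 0, -1, 0, 0], [-1, 2, 0, 0, 0, 0, 0, 0], [0, 0, 2, 0, -1, 0, -1, 0], [0, 0, 0, 2, 0, -1, 0, 0], [0, 0, -1, 0, 2, 0, 0, -1], [-1, 0, 0, -1, 0, 2, -1, 0], [0, 0, -1, 0, 0, -1, 2, 0], [0, 0, 0, 0, -1, 0, 0, 2]].
All simple roots have the same length, so the diagram is simply laced. The associated Dynkin diagram is a chain of 7 nodes with one extra node attached to the third node from one end (E_8), so the type is E_8.

E_8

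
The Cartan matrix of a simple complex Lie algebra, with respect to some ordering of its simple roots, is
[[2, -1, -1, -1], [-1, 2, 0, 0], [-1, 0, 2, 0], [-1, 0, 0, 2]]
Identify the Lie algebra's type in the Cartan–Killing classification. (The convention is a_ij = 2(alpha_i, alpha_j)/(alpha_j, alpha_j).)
The matrix has rank 4 with 2's on the diagonal. Reading the off-diagonal entries as Dynkin edges (a single edge where a_ij = a_ji = -1; a double or triple edge where a_ij * a_ji = 2 or 3), the diagram is a chain of 2 nodes with a fork of two nodes at one end (D_4). One simple-root ordering that puts it in standard form is (alpha_2, alpha_1, alpha_4, alpha_3). So the algebra is type D_4, i.e. so(8).

D4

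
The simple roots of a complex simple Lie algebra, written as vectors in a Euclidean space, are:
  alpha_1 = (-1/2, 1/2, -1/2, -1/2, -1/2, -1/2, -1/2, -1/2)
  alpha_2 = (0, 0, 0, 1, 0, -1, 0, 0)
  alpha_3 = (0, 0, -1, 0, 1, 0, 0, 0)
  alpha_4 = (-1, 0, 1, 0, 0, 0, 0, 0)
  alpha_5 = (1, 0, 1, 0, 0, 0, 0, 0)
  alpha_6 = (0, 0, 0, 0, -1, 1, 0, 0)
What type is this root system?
E6

Compute the Cartan integers a_ij = 2(alpha_i, alpha_j)/(alpha_j, alpha_j); the resulting 6x6 Cartan matrix is
[[2, 0, 0, 0, -1, 0], [0, 2, 0, 0, 0, -1], [0, 0, 2, -1, -1, -1], [0, 0, -1, 2, 0, 0], [-1, 0, -1, 0, 2, 0], [0, -1, -1, 0, 0, 2]].
All simple roots have the same length, so the diagram is simply laced. The associated Dynkin diagram is a chain of 5 nodes with one extra node attached to the third node from one end (E_6), so the type is E_6.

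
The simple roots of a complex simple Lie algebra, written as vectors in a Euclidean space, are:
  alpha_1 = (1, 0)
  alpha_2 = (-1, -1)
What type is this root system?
Compute the Cartan integers a_ij = 2(alpha_i, alpha_j)/(alpha_j, alpha_j); the resulting 2x2 Cartan matrix is
[[2, -1], [-2, 2]].
The roots have two lengths (squared-length ratio 2:1); the short ones are alpha_{1}. The associated Dynkin diagram is a chain of 2 nodes with a double edge at one end; the terminal node there is the unique short simple root (B_2), so the type is B_2 (the algebra so(5)).

B_2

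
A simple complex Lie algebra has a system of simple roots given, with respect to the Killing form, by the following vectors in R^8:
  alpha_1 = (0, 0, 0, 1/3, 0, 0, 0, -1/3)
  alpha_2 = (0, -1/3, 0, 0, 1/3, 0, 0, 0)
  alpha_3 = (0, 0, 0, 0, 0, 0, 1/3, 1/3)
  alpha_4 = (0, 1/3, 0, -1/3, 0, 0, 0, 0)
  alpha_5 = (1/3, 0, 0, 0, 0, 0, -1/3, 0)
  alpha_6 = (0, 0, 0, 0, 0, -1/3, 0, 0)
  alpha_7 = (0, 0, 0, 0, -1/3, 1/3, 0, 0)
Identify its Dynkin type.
type B_7

Compute the Cartan integers a_ij = 2(alpha_i, alpha_j)/(alpha_j, alpha_j); the resulting 7x7 Cartan matrix is
[[2, 0, -1, -1, 0, 0, 0], [0, 2, 0, -1, 0, 0, -1], [-1, 0, 2, 0, -1, 0, 0], [-1, -1, 0, 2, 0, 0, 0], [0, 0, -1, 0, 2, 0, 0], [0, 0, 0, 0, 0, 2, -1], [0, -1, 0, 0, 0, -2, 2]].
The roots have two lengths (squared-length ratio 2:1); the short ones are alpha_{6}. The associated Dynkin diagram is a chain of 7 nodes with a double edge at one end; the terminal node there is the unique short simple root (B_7), so the type is B_7 (the algebra so(15)).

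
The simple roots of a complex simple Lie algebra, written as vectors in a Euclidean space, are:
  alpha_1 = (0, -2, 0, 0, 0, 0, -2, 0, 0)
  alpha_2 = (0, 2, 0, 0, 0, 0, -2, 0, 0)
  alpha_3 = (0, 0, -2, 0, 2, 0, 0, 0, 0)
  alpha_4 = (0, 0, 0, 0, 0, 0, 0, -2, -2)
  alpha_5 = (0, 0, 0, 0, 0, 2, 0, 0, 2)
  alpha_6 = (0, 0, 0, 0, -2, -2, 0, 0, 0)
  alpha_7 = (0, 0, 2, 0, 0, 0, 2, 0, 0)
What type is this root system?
type D_7

Compute the Cartan integers a_ij = 2(alpha_i, alpha_j)/(alpha_j, alpha_j); the resulting 7x7 Cartan matrix is
[[2, 0, 0, 0, 0, 0, -1], [0, 2, 0, 0, 0, 0, -1], [0, 0, 2, 0, 0, -1, -1], [0, 0, 0, 2, -1, 0, 0], [0, 0, 0, -1, 2, -1, 0], [0, 0, -1, 0, -1, 2, 0], [-1, -1, -1, 0, 0, 0, 2]].
All simple roots have the same length, so the diagram is simply laced. The associated Dynkin diagram is a chain of 5 nodes with a fork of two nodes at one end (D_7), so the type is D_7 (the algebra so(14)).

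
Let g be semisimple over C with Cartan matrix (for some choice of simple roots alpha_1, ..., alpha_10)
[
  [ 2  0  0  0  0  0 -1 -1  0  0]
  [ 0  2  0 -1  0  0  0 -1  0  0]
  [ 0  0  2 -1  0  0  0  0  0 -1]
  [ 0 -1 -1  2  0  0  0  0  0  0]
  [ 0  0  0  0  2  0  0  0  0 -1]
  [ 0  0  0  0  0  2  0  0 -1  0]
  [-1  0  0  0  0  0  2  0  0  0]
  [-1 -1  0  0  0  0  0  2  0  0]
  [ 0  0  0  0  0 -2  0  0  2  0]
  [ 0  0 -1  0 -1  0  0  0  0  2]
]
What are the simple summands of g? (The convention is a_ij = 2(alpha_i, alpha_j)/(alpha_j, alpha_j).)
type A_8 ⊕ type B_2

The diagram associated to this matrix has two connected components: the simple roots {alpha_1, alpha_2, alpha_3, alpha_4, alpha_5, alpha_7, alpha_8, alpha_10} form a chain of 8 nodes with single edges (A_8), and {alpha_6, alpha_9} form a chain of 2 nodes with a double edge at one end; the terminal node there is the unique short simple root (B_2). A semisimple Lie algebra decomposes uniquely as the direct sum of simple ideals, one per connected component of its Dynkin diagram, so g ≅ A_8 ⊕ B_2 (dimension 80 + 10 = 90).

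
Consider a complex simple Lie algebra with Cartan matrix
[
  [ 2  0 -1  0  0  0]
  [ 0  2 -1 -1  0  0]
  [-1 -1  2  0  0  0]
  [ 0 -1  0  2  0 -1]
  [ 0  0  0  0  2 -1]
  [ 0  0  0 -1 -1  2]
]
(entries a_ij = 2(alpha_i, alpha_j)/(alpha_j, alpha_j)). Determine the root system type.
The matrix has rank 6 with 2's on the diagonal. Reading the off-diagonal entries as Dynkin edges (a single edge where a_ij = a_ji = -1; a double or triple edge where a_ij * a_ji = 2 or 3), the diagram is a chain of 6 nodes with single edges (A_6). One simple-root ordering that puts it in standard form is (alpha_1, alpha_3, alpha_2, alpha_4, alpha_6, alpha_5). So the algebra is type A_6, i.e. sl(7).

A_6 (sl(7))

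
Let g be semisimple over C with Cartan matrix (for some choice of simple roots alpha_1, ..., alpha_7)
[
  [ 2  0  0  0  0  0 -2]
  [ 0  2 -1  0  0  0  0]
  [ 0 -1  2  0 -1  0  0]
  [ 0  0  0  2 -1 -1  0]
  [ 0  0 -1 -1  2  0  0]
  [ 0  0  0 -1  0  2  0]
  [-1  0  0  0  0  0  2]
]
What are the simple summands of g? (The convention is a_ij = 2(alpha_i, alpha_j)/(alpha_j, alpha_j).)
The diagram associated to this matrix has two connected components: the simple roots {alpha_2, alpha_3, alpha_4, alpha_5, alpha_6} form a chain of 5 nodes with single edges (A_5), and {alpha_1, alpha_7} form a chain of 2 nodes with a double edge at one end; the terminal node there is the unique short simple root (B_2). A semisimple Lie algebra decomposes uniquely as the direct sum of simple ideals, one per connected component of its Dynkin diagram, so g ≅ A_5 ⊕ B_2 (dimension 35 + 10 = 45).

A_5 + B_2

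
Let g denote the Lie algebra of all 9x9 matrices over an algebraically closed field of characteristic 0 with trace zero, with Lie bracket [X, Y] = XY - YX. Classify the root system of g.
type A_8

This is sl(9), which has dimension 9^2 - 1 = 80 and rank 9 - 1 = 8 (a Cartan subalgebra is the diagonal traceless matrices). In the classification of classical Lie algebras, the special linear algebra sl(n+1) has type A_n; here n = 8, so the Dynkin diagram is a chain of 8 nodes with single edges (A_8). Hence the type is A_8.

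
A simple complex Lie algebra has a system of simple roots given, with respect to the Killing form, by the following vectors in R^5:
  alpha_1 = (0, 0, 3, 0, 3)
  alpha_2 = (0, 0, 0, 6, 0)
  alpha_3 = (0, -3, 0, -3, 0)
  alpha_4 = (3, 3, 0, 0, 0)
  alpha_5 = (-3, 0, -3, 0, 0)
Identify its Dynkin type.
type C_5

Compute the Cartan integers a_ij = 2(alpha_i, alpha_j)/(alpha_j, alpha_j); the resulting 5x5 Cartan matrix is
[[2, 0, 0, 0, -1], [0, 2, -2, 0, 0], [0, -1, 2, -1, 0], [0, 0, -1, 2, -1], [-1, 0, 0, -1, 2]].
The roots have two lengths (squared-length ratio 2:1); the short ones are alpha_{1,3,4,5}. The associated Dynkin diagram is a chain of 5 nodes with a double edge at one end; the terminal node there is the unique long simple root (C_5), so the type is C_5 (the algebra sp(10)).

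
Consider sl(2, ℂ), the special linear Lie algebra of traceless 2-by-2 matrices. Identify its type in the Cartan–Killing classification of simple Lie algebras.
A_1 (sl(2))

This is sl(2), which has dimension 2^2 - 1 = 3 and rank 2 - 1 = 1 (a Cartan subalgebra is the diagonal traceless matrices). In the classification of classical Lie algebras, the special linear algebra sl(n+1) has type A_n; here n = 1, so the Dynkin diagram is a chain of 1 nodes with single edges (A_1). Hence the type is A_1.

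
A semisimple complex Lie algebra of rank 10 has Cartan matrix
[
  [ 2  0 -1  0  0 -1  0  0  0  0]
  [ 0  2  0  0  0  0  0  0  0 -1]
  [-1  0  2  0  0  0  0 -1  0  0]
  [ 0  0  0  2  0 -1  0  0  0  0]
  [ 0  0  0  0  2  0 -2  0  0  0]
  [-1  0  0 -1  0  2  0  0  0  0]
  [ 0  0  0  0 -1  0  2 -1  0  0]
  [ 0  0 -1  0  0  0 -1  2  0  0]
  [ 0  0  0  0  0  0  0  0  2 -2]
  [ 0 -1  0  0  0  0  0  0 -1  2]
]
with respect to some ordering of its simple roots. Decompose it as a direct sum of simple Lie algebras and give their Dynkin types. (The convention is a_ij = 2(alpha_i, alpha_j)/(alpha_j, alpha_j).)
C_3 + C_7

The diagram associated to this matrix has two connected components: the simple roots {alpha_2, alpha_9, alpha_10} form a chain of 3 nodes with a double edge at one end; the terminal node there is the unique long simple root (C_3), and {alpha_1, alpha_3, alpha_4, alpha_5, alpha_6, alpha_7, alpha_8} form a chain of 7 nodes with a double edge at one end; the terminal node there is the unique long simple root (C_7). A semisimple Lie algebra decomposes uniquely as the direct sum of simple ideals, one per connected component of its Dynkin diagram, so g ≅ C_3 ⊕ C_7 (dimension 21 + 105 = 126).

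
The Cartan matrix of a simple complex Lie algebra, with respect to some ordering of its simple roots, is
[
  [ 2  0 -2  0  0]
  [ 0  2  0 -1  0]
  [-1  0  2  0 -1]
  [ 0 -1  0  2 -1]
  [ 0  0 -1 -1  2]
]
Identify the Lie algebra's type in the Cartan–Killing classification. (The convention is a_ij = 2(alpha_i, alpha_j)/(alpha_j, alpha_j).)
C5

The matrix has rank 5 with 2's on the diagonal. Reading the off-diagonal entries as Dynkin edges (a single edge where a_ij = a_ji = -1; a double or triple edge where a_ij * a_ji = 2 or 3), the diagram is a chain of 5 nodes with a double edge at one end; the terminal node there is the unique long simple root (C_5). One simple-root ordering that puts it in standard form is (alpha_2, alpha_4, alpha_5, alpha_3, alpha_1). So the algebra is type C_5, i.e. sp(10).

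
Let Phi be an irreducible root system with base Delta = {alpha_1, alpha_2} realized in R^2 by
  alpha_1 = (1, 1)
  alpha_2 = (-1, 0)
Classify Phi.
Compute the Cartan integers a_ij = 2(alpha_i, alpha_j)/(alpha_j, alpha_j); the resulting 2x2 Cartan matrix is
[[2, -2], [-1, 2]].
The roots have two lengths (squared-length ratio 2:1); the short ones are alpha_{2}. The associated Dynkin diagram is a chain of 2 nodes with a double edge at one end; the terminal node there is the unique short simple root (B_2), so the type is B_2 (the algebra so(5)).

B2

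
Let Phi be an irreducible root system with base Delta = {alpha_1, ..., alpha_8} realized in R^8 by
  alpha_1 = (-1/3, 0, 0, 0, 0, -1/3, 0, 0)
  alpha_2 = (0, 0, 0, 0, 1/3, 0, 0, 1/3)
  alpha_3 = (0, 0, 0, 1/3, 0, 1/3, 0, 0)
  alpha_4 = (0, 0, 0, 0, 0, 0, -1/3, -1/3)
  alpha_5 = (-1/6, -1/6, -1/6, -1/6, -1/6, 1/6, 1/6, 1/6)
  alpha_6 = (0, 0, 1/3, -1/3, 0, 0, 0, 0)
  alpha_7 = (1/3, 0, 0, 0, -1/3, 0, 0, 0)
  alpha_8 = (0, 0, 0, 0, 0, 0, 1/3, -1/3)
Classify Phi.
E8

Compute the Cartan integers a_ij = 2(alpha_i, alpha_j)/(alpha_j, alpha_j); the resulting 8x8 Cartan matrix is
[[2, 0, -1, 0, 0, 0, -1, 0], [0, 2, 0, -1, 0, 0, -1, -1], [-1, 0, 2, 0, 0, -1, 0, 0], [0, -1, 0, 2, -1, 0, 0, 0], [0, 0, 0, -1, 2, 0, 0, 0], [0, 0, -1, 0, 0, 2, 0, 0], [-1, -1, 0, 0, 0, 0, 2, 0], [0, -1, 0, 0, 0, 0, 0, 2]].
All simple roots have the same length, so the diagram is simply laced. The associated Dynkin diagram is a chain of 7 nodes with one extra node attached to the third node from one end (E_8), so the type is E_8.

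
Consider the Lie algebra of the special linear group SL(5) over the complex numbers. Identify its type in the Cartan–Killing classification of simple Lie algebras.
This is sl(5), which has dimension 5^2 - 1 = 24 and rank 5 - 1 = 4 (a Cartan subalgebra is the diagonal traceless matrices). In the classification of classical Lie algebras, the special linear algebra sl(n+1) has type A_n; here n = 4, so the Dynkin diagram is a chain of 4 nodes with single edges (A_4). Hence the type is A_4.

A4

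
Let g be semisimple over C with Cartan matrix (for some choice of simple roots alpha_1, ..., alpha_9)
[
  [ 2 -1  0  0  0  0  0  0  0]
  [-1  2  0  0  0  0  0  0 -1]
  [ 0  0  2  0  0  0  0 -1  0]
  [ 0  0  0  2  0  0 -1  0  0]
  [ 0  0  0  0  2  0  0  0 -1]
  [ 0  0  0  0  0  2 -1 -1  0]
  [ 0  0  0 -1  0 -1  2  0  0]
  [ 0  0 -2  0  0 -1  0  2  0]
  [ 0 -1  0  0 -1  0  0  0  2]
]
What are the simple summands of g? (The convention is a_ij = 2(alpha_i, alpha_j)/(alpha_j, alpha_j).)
type A_4 ⊕ type B_5

The diagram associated to this matrix has two connected components: the simple roots {alpha_1, alpha_2, alpha_5, alpha_9} form a chain of 4 nodes with single edges (A_4), and {alpha_3, alpha_4, alpha_6, alpha_7, alpha_8} form a chain of 5 nodes with a double edge at one end; the terminal node there is the unique short simple root (B_5). A semisimple Lie algebra decomposes uniquely as the direct sum of simple ideals, one per connected component of its Dynkin diagram, so g ≅ A_4 ⊕ B_5 (dimension 24 + 55 = 79).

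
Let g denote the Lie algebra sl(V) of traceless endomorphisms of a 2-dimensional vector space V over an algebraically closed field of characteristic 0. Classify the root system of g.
This is sl(2), which has dimension 2^2 - 1 = 3 and rank 2 - 1 = 1 (a Cartan subalgebra is the diagonal traceless matrices). In the classification of classical Lie algebras, the special linear algebra sl(n+1) has type A_n; here n = 1, so the Dynkin diagram is a chain of 1 nodes with single edges (A_1). Hence the type is A_1.

A_1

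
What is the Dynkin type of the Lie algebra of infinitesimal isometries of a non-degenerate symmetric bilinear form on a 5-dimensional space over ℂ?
This is so(5) with 5 odd, which has dimension 5(5-1)/2 = 10 and rank (5-1)/2 = 2. In the classification of classical Lie algebras, the orthogonal algebra so(2n+1) in an odd number of variables has type B_n; here n = 2, so the Dynkin diagram is a chain of 2 nodes with a double edge at one end; the terminal node there is the unique short simple root (B_2). Hence the type is B_2.

B_2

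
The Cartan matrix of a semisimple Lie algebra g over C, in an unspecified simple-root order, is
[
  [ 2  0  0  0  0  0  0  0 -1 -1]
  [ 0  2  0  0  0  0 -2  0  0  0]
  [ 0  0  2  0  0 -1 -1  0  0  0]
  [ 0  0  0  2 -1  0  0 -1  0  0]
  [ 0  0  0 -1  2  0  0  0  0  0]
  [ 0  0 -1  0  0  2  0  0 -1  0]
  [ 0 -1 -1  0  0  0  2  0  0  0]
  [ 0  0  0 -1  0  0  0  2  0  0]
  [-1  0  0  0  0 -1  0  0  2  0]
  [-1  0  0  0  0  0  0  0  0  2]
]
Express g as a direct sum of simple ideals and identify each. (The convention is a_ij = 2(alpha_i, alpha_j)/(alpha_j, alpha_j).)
A3 + C7

The diagram associated to this matrix has two connected components: the simple roots {alpha_4, alpha_5, alpha_8} form a chain of 3 nodes with single edges (A_3), and {alpha_1, alpha_2, alpha_3, alpha_6, alpha_7, alpha_9, alpha_10} form a chain of 7 nodes with a double edge at one end; the terminal node there is the unique long simple root (C_7). A semisimple Lie algebra decomposes uniquely as the direct sum of simple ideals, one per connected component of its Dynkin diagram, so g ≅ A_3 ⊕ C_7 (dimension 15 + 105 = 120).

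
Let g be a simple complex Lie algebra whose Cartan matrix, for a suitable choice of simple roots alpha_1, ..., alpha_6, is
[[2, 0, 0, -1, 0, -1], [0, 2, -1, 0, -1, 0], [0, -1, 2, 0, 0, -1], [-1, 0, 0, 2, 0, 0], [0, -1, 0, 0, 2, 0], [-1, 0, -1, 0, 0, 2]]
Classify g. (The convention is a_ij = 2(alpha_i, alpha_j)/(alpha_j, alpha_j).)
The matrix has rank 6 with 2's on the diagonal. Reading the off-diagonal entries as Dynkin edges (a single edge where a_ij = a_ji = -1; a double or triple edge where a_ij * a_ji = 2 or 3), the diagram is a chain of 6 nodes with single edges (A_6). One simple-root ordering that puts it in standard form is (alpha_5, alpha_2, alpha_3, alpha_6, alpha_1, alpha_4). So the algebra is type A_6, i.e. sl(7).

A_6 (sl(7))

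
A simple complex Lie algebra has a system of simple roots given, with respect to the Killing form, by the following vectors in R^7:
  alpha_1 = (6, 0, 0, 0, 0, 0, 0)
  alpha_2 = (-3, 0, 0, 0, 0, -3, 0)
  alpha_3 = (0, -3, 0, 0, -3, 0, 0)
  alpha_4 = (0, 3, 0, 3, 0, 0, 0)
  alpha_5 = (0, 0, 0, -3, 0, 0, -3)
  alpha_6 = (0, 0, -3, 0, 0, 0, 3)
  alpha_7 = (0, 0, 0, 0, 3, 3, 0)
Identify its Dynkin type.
Compute the Cartan integers a_ij = 2(alpha_i, alpha_j)/(alpha_j, alpha_j); the resulting 7x7 Cartan matrix is
[[2, -2, 0, 0, 0, 0, 0], [-1, 2, 0, 0, 0, 0, -1], [0, 0, 2, -1, 0, 0, -1], [0, 0, -1, 2, -1, 0, 0], [0, 0, 0, -1, 2, -1, 0], [0, 0, 0, 0, -1, 2, 0], [0, -1, -1, 0, 0, 0, 2]].
The roots have two lengths (squared-length ratio 2:1); the short ones are alpha_{2,3,4,5,6,7}. The associated Dynkin diagram is a chain of 7 nodes with a double edge at one end; the terminal node there is the unique long simple root (C_7), so the type is C_7 (the algebra sp(14)).

type C_7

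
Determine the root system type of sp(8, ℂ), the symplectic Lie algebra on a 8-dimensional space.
This is sp(8), which has dimension 8(8+1)/2 = 36 and rank 8/2 = 4. In the classification of classical Lie algebras, the symplectic algebra sp(2n) has type C_n; here n = 4, so the Dynkin diagram is a chain of 4 nodes with a double edge at one end; the terminal node there is the unique long simple root (C_4). Hence the type is C_4.

C_4 (sp(8))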